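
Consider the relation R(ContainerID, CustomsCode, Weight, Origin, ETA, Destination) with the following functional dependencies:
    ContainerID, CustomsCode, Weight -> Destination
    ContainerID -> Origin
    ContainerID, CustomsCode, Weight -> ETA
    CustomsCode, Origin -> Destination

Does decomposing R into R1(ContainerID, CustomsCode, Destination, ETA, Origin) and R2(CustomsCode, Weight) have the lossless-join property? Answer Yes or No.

No

The shared attributes are {CustomsCode} and {CustomsCode}⁺ = {CustomsCode}.
Neither R1 nor R2 is contained in that closure, so the decomposition is lossy.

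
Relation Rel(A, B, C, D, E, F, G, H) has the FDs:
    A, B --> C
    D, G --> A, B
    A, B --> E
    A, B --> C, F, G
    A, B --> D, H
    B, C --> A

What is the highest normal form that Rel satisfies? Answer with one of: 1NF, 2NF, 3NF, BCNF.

Candidate keys: {A, B}, {B, C}, {D, G}. Prime attributes: {A, B, C, D, G}.
The left-hand side of every FD is a superkey, so BCNF is satisfied.

BCNF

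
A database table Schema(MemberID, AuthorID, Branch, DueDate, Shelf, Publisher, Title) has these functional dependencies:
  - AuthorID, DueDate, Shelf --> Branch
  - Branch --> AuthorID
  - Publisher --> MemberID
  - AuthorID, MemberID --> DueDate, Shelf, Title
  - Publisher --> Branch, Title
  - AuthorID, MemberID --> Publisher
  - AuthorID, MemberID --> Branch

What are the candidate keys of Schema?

{Publisher} is a candidate key since {Publisher}⁺ = {AuthorID, Branch, DueDate, MemberID, Publisher, Shelf, Title} covers every attribute.
{AuthorID, MemberID} is a candidate key since {AuthorID, MemberID}⁺ = {AuthorID, Branch, DueDate, MemberID, Publisher, Shelf, Title} covers every attribute.
{Branch, MemberID} is a candidate key since {Branch, MemberID}⁺ = {AuthorID, Branch, DueDate, MemberID, Publisher, Shelf, Title} covers every attribute.
Any other superkey properly contains one of these, so there are no further candidate keys.

{AuthorID, MemberID}, {Branch, MemberID}, {Publisher}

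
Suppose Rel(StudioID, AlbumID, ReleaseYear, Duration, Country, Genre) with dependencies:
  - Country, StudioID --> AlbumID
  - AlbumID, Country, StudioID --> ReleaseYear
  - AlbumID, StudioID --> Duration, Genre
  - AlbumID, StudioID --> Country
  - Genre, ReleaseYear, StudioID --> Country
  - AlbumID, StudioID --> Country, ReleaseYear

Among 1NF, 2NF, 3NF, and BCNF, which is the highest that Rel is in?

Candidate keys: {AlbumID, StudioID}, {Country, StudioID}, {Genre, ReleaseYear, StudioID}. Prime attributes: {AlbumID, Country, Genre, ReleaseYear, StudioID}.
Every FD has a superkey on the left, so the relation is in BCNF.

BCNF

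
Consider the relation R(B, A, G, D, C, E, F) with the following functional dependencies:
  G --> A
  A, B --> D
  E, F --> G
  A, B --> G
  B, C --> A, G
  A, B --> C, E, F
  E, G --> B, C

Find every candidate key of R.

{A, B}, {B, C}, {B, G}, {E, F}, {E, G}

Closure of {A, B} is {A, B, C, D, E, F, G}, the whole schema; {A, B} is a candidate key.
Closure of {B, C} is {A, B, C, D, E, F, G}, the whole schema; {B, C} is a candidate key.
Closure of {B, G} is {A, B, C, D, E, F, G}, the whole schema; {B, G} is a candidate key.
Closure of {E, F} is {A, B, C, D, E, F, G}, the whole schema; {E, F} is a candidate key.
Closure of {E, G} is {A, B, C, D, E, F, G}, the whole schema; {E, G} is a candidate key.
These are minimal and exhaustive — every other superkey contains one of them.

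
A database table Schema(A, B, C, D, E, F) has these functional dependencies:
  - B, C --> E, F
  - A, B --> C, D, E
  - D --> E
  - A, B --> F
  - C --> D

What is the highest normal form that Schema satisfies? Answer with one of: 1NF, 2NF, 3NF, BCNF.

Candidate key: {A, B}. Prime attributes: {A, B}.
For B, C --> E, F we have {B, C}⁺ = {B, C, D, E, F}; {B, C} is not a superkey, so BCNF fails.
B, C --> E, F determines the non-prime attributes {E, F} from a non-superkey — 3NF is violated.
Checking every proper subset of each key, none determines a non-prime attribute — 2NF is satisfied.

2NF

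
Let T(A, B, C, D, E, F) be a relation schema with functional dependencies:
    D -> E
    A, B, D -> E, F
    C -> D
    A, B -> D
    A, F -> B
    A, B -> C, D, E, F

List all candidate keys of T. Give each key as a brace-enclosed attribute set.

No FD produces {A}, so it must be in every candidate key.
{A, B} is a candidate key since {A, B}⁺ = {A, B, C, D, E, F} covers every attribute.
{A, F} is a candidate key since {A, F}⁺ = {A, B, C, D, E, F} covers every attribute.
These are minimal and exhaustive — every other superkey contains one of them.

{A, B}, {A, F}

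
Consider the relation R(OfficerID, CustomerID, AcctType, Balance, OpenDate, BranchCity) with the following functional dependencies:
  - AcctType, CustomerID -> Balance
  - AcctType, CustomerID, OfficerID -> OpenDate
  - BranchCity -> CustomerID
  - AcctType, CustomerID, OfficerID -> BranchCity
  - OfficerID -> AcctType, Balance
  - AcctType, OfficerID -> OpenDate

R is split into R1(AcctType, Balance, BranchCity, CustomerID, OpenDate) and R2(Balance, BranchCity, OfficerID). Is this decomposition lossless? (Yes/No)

No

Common attributes: {Balance, BranchCity}; their closure is {Balance, BranchCity, CustomerID}.
The closure covers neither R1 nor R2 entirely; the join is not lossless.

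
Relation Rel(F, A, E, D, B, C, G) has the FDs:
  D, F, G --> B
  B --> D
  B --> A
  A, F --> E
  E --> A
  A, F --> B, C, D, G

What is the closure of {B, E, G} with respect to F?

{A, B, D, E, G}

Start with {B, E, G}.
B --> D applies; add {D} → now {B, D, E, G}.
B --> A applies; add {A} → now {A, B, D, E, G}.
No further FD applies.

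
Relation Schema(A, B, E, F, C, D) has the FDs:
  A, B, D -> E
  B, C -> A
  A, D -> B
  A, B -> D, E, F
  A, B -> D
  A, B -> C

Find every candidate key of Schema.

{A, B}, {A, D}, {B, C}

{A, B}⁺ = {A, B, C, D, E, F}, which is every attribute, so {A, B} is a candidate key.
{A, D}⁺ = {A, B, C, D, E, F}, which is every attribute, so {A, D} is a candidate key.
{B, C}⁺ = {A, B, C, D, E, F}, which is every attribute, so {B, C} is a candidate key.
No proper subset of any of these is a key, and no other minimal superkey exists.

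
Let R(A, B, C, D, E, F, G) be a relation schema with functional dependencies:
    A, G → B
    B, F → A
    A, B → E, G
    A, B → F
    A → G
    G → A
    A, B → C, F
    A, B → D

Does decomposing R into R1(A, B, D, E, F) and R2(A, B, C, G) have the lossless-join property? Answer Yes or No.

The shared attributes are {A, B} and {A, B}⁺ = {A, B, C, D, E, F, G}.
This includes all of R1, so the common attributes are a superkey of R1 — the join is lossless.

Yes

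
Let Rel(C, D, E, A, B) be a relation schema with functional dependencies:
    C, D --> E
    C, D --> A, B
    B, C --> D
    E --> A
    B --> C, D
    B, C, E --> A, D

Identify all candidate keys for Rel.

{B}, {C, D}

{B} is a candidate key since {B}⁺ = {A, B, C, D, E} covers every attribute.
{C, D} is a candidate key since {C, D}⁺ = {A, B, C, D, E} covers every attribute.
Any other superkey properly contains one of these, so there are no further candidate keys.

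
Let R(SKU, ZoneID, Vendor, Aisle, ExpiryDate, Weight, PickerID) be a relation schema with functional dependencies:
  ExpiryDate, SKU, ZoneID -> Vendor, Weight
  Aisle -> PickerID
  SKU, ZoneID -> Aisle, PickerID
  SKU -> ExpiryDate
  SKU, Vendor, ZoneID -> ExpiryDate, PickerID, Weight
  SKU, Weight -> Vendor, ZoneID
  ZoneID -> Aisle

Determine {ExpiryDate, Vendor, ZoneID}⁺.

{Aisle, ExpiryDate, PickerID, Vendor, ZoneID}

Start with {ExpiryDate, Vendor, ZoneID}.
ZoneID -> Aisle applies; add {Aisle} → now {Aisle, ExpiryDate, Vendor, ZoneID}.
Aisle -> PickerID applies; add {PickerID} → now {Aisle, ExpiryDate, PickerID, Vendor, ZoneID}.
No further FD applies.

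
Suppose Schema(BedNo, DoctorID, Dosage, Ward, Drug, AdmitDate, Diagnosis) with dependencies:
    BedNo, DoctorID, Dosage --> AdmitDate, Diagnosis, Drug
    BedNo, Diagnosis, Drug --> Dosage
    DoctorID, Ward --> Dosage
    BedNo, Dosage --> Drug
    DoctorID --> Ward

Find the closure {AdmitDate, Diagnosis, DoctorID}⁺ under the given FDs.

{AdmitDate, Diagnosis, DoctorID, Dosage, Ward}

Start with {AdmitDate, Diagnosis, DoctorID}.
DoctorID --> Ward applies; add {Ward} → now {AdmitDate, Diagnosis, DoctorID, Ward}.
DoctorID, Ward --> Dosage applies; add {Dosage} → now {AdmitDate, Diagnosis, DoctorID, Dosage, Ward}.
No further FD applies.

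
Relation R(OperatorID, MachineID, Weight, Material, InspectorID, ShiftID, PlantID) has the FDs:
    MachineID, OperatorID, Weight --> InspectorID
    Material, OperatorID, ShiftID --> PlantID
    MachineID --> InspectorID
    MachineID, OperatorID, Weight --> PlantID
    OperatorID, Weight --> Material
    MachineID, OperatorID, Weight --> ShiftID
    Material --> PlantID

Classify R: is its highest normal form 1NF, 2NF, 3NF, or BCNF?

1NF

Candidate key: {MachineID, OperatorID, Weight}. Prime attributes: {MachineID, OperatorID, Weight}.
Material, OperatorID, ShiftID --> PlantID breaks BCNF: {Material, OperatorID, ShiftID}⁺ = {Material, OperatorID, PlantID, ShiftID}, so {Material, OperatorID, ShiftID} is not a superkey.
Material, OperatorID, ShiftID --> PlantID has non-prime {PlantID} on the right and a non-superkey on the left, so 3NF fails.
The proper key subset {MachineID} of {MachineID, OperatorID, Weight} determines non-prime {InspectorID}, so the relation is not even in 2NF.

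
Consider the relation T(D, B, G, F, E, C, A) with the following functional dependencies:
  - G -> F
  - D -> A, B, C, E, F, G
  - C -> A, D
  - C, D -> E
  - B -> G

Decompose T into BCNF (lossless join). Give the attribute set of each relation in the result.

{A, B, C, D, E}; {B, G}; {F, G}

Candidate keys of the original relation: {C}, {D}.
{A, B, C, D, E, F, G}: {G} determines {F, G} here but is not a superkey — split on G -> F, giving {F, G} and {A, B, C, D, E, G}.
{F, G} is in BCNF.
{A, B, C, D, E, G}: {B} determines {B, G} here but is not a superkey — split on B -> G, giving {B, G} and {A, B, C, D, E}.
{B, G} is in BCNF.
{A, B, C, D, E} is in BCNF.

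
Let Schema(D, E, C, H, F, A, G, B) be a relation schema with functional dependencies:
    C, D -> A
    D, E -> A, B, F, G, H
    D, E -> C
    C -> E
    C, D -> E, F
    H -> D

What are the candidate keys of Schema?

Closure of {C, D} is {A, B, C, D, E, F, G, H}, the whole schema; {C, D} is a candidate key.
Closure of {C, H} is {A, B, C, D, E, F, G, H}, the whole schema; {C, H} is a candidate key.
Closure of {D, E} is {A, B, C, D, E, F, G, H}, the whole schema; {D, E} is a candidate key.
Closure of {E, H} is {A, B, C, D, E, F, G, H}, the whole schema; {E, H} is a candidate key.
Any other superkey properly contains one of these, so there are no further candidate keys.

{C, D}, {C, H}, {D, E}, {E, H}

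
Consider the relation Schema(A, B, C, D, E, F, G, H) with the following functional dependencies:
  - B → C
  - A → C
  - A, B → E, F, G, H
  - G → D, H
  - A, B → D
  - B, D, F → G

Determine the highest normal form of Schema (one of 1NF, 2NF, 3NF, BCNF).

1NF

Candidate key: {A, B}. Prime attributes: {A, B}.
B → C: {B}⁺ = {B, C}, which is not all of the attributes, so the left side is not a superkey — BCNF is violated.
B → C has non-prime {C} on the right and a non-superkey on the left, so 3NF fails.
{A} is a proper subset of the key {A, B}, and {A}⁺ contains the non-prime attribute {C} — a partial dependency, so 2NF is violated.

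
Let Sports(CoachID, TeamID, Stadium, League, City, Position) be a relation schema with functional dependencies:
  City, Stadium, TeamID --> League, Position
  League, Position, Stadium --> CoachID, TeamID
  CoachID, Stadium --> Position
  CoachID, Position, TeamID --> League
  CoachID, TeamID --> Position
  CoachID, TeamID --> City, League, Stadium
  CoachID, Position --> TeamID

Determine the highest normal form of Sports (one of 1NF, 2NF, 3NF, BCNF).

Candidate keys: {City, Stadium, TeamID}, {CoachID, Position}, {CoachID, Stadium}, {CoachID, TeamID}, {League, Position, Stadium}. Prime attributes: {City, CoachID, League, Position, Stadium, TeamID}.
Every FD has a superkey on the left, so the relation is in BCNF.

BCNF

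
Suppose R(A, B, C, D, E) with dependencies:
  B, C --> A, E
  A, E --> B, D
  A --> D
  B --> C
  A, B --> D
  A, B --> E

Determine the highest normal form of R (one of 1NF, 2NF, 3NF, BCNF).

Candidate keys: {A, E}, {B}. Prime attributes: {A, B, E}.
A --> D breaks BCNF: {A}⁺ = {A, D}, so {A} is not a superkey.
A --> D has non-prime {D} on the right and a non-superkey on the left, so 3NF fails.
The proper key subset {A} of {A, E} determines non-prime {D}, so the relation is not even in 2NF.

1NF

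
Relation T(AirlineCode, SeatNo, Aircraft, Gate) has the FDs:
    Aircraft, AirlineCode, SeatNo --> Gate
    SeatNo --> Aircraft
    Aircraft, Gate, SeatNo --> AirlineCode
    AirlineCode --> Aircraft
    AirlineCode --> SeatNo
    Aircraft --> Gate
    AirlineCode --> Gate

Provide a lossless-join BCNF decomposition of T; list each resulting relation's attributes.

Candidate keys of the original relation: {AirlineCode}, {SeatNo}.
Within {Aircraft, AirlineCode, Gate, SeatNo}: {Aircraft}⁺ ∩ {Aircraft, AirlineCode, Gate, SeatNo} = {Aircraft, Gate}, not the whole set, so Aircraft --> Gate violates BCNF; decompose into {Aircraft, Gate} and {Aircraft, AirlineCode, SeatNo}.
{Aircraft, Gate}: every determinant is a superkey — BCNF.
{Aircraft, AirlineCode, SeatNo}: every determinant is a superkey — BCNF.

{Aircraft, AirlineCode, SeatNo}; {Aircraft, Gate}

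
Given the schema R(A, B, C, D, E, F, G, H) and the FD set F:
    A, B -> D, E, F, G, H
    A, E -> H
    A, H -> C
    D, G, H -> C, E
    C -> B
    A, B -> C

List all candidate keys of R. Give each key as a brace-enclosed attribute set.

{A, B}, {A, C}, {A, E}, {A, H}

No FD produces {A}, so it must be in every candidate key.
{A, B} is a candidate key since {A, B}⁺ = {A, B, C, D, E, F, G, H} covers every attribute.
{A, C} is a candidate key since {A, C}⁺ = {A, B, C, D, E, F, G, H} covers every attribute.
{A, E} is a candidate key since {A, E}⁺ = {A, B, C, D, E, F, G, H} covers every attribute.
{A, H} is a candidate key since {A, H}⁺ = {A, B, C, D, E, F, G, H} covers every attribute.
No proper subset of any of these is a key, and no other minimal superkey exists.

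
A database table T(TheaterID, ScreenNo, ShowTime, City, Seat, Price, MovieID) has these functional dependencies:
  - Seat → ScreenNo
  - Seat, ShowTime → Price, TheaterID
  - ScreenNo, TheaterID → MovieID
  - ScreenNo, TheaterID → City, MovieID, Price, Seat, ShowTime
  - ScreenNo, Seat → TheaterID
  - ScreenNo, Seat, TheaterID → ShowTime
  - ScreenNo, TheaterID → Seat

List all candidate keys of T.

{ScreenNo, TheaterID}, {Seat}

{Seat}⁺ = {City, MovieID, Price, ScreenNo, Seat, ShowTime, TheaterID} — all of the relation — so {Seat} is a candidate key.
{ScreenNo, TheaterID}⁺ = {City, MovieID, Price, ScreenNo, Seat, ShowTime, TheaterID} — all of the relation — so {ScreenNo, TheaterID} is a candidate key.
No proper subset of any of these is a key, and no other minimal superkey exists.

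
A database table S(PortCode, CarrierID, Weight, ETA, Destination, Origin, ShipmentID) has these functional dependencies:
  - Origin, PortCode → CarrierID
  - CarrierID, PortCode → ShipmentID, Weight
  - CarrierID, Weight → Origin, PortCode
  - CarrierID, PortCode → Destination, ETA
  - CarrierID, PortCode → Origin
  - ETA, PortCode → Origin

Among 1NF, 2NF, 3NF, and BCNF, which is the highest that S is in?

BCNF

Candidate keys: {CarrierID, PortCode}, {CarrierID, Weight}, {ETA, PortCode}, {Origin, PortCode}. Prime attributes: {CarrierID, ETA, Origin, PortCode, Weight}.
Each dependency's left side is a superkey — BCNF holds.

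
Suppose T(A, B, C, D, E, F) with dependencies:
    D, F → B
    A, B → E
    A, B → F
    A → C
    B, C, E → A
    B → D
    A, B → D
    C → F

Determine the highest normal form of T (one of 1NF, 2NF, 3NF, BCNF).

1NF

Candidate keys: {A, B}, {A, D}, {B, C, E}, {C, D, E}. Prime attributes: {A, B, C, D, E}.
For D, F → B we have {D, F}⁺ = {B, D, F}; {D, F} is not a superkey, so BCNF fails.
C → F has non-prime {F} on the right and a non-superkey on the left, so 3NF fails.
The proper key subset {A} of {A, B} determines non-prime {F}, so the relation is not even in 2NF.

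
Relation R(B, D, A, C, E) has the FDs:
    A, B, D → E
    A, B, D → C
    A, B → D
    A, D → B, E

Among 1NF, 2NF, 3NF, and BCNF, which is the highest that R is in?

Candidate keys: {A, B}, {A, D}. Prime attributes: {A, B, D}.
Each dependency's left side is a superkey — BCNF holds.

BCNF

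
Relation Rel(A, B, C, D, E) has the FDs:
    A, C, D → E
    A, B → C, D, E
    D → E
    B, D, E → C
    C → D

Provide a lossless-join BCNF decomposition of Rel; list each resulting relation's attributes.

Candidate key of the original relation: {A, B}.
In {A, B, C, D, E}, {A, C, D} is not a superkey ({A, C, D}⁺ restricted to this set is {A, C, D, E}), so split on A, C, D → E into {A, C, D, E} and {A, B, C, D}.
In {A, C, D, E}, {D} is not a superkey ({D}⁺ restricted to this set is {D, E}), so split on D → E into {D, E} and {A, C, D}.
{D, E} has no BCNF violation.
In {A, C, D}, {C} is not a superkey ({C}⁺ restricted to this set is {C, D}), so split on C → D into {C, D} and {A, C}.
{C, D} has no BCNF violation.
{A, C} has no BCNF violation.
In {A, B, C, D}, {C} is not a superkey ({C}⁺ restricted to this set is {C, D}), so split on C → D into {C, D} and {A, B, C}.
{C, D} has no BCNF violation.
{A, B, C} has no BCNF violation.

{A, B, C}; {C, D}; {D, E}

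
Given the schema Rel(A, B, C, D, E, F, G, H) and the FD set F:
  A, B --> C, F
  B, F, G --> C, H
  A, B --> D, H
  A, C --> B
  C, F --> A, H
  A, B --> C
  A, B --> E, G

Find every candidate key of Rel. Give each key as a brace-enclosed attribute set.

{A, B}, {A, C}, {B, F, G}, {C, F}

{A, B}⁺ = {A, B, C, D, E, F, G, H} — all of the relation — so {A, B} is a candidate key.
{A, C}⁺ = {A, B, C, D, E, F, G, H} — all of the relation — so {A, C} is a candidate key.
{C, F}⁺ = {A, B, C, D, E, F, G, H} — all of the relation — so {C, F} is a candidate key.
{B, F, G}⁺ = {A, B, C, D, E, F, G, H} — all of the relation — so {B, F, G} is a candidate key.
No proper subset of any of these is a key, and no other minimal superkey exists.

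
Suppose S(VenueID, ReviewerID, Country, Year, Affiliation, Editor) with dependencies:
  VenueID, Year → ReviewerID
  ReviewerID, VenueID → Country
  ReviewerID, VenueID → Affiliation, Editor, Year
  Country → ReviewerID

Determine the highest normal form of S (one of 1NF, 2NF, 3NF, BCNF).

3NF

Candidate keys: {Country, VenueID}, {ReviewerID, VenueID}, {VenueID, Year}. Prime attributes: {Country, ReviewerID, VenueID, Year}.
For Country → ReviewerID we have {Country}⁺ = {Country, ReviewerID}; {Country} is not a superkey, so BCNF fails.
Its right-hand attributes {ReviewerID} are all prime, as are those of every other non-superkey FD — the relation is in 3NF.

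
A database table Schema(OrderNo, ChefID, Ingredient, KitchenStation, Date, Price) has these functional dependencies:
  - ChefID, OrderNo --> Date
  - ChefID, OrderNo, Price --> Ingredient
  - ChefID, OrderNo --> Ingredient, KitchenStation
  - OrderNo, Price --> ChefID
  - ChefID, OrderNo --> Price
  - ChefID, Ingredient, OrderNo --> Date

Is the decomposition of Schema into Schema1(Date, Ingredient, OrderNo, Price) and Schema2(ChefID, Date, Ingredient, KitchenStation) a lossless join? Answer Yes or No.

No

The shared attributes are {Date, Ingredient} and {Date, Ingredient}⁺ = {Date, Ingredient}.
Schema1 ⊄ {Date, Ingredient} and Schema2 ⊄ {Date, Ingredient}, so the split is lossy.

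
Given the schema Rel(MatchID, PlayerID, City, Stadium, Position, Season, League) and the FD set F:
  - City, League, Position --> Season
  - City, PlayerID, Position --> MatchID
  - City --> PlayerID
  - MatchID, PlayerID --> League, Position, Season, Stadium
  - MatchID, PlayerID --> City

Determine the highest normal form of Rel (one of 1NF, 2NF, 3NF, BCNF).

3NF

Candidate keys: {City, MatchID}, {City, Position}, {MatchID, PlayerID}. Prime attributes: {City, MatchID, PlayerID, Position}.
City --> PlayerID breaks BCNF: {City}⁺ = {City, PlayerID}, so {City} is not a superkey.
But every attribute on its right side ({PlayerID}) is prime, and the same holds for every other non-superkey FD, so 3NF still holds.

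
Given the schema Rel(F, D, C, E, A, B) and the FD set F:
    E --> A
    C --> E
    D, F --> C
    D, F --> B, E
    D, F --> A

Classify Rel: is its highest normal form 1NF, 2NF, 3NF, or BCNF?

2NF

Candidate key: {D, F}. Prime attributes: {D, F}.
For E --> A we have {E}⁺ = {A, E}; {E} is not a superkey, so BCNF fails.
E --> A has non-prime {A} on the right and a non-superkey on the left, so 3NF fails.
No proper subset of a key has a non-prime attribute in its closure, so there is no partial dependency; 2NF holds.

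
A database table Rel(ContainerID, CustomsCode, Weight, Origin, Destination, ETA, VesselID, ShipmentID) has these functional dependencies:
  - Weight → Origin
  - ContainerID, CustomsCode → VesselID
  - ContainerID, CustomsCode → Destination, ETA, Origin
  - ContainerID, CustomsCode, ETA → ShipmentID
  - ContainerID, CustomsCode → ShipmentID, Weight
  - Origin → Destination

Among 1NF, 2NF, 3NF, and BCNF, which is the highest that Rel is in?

Candidate key: {ContainerID, CustomsCode}. Prime attributes: {ContainerID, CustomsCode}.
For Weight → Origin we have {Weight}⁺ = {Destination, Origin, Weight}; {Weight} is not a superkey, so BCNF fails.
Weight → Origin has non-prime {Origin} on the right and a non-superkey on the left, so 3NF fails.
No non-prime attribute depends on a proper subset of any candidate key, so 2NF holds.

2NF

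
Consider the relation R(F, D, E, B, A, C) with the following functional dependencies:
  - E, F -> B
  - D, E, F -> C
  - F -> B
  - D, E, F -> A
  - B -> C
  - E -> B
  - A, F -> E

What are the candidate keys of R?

No FD produces {D, F}, so they must be in every candidate key.
Closure of {A, D, F} is {A, B, C, D, E, F}, the whole schema; {A, D, F} is a candidate key.
Closure of {D, E, F} is {A, B, C, D, E, F}, the whole schema; {D, E, F} is a candidate key.
No proper subset of any of these is a key, and no other minimal superkey exists.

{A, D, F}, {D, E, F}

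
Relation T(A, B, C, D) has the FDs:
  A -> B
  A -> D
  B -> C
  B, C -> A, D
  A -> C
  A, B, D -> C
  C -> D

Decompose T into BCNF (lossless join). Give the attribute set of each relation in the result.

{A, B, C}; {C, D}

Candidate keys of the original relation: {A}, {B}.
Within {A, B, C, D}: {C}⁺ ∩ {A, B, C, D} = {C, D}, not the whole set, so C -> D violates BCNF; decompose into {C, D} and {A, B, C}.
{C, D}: every determinant is a superkey — BCNF.
{A, B, C}: every determinant is a superkey — BCNF.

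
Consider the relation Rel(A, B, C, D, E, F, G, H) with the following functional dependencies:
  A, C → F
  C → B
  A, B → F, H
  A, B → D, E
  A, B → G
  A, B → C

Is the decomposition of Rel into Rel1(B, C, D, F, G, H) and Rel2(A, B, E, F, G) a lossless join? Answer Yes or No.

Rel1 ∩ Rel2 = {B, F, G}; its closure under F is {B, F, G}.
Rel1 ⊄ {B, F, G} and Rel2 ⊄ {B, F, G}, so the split is lossy.

No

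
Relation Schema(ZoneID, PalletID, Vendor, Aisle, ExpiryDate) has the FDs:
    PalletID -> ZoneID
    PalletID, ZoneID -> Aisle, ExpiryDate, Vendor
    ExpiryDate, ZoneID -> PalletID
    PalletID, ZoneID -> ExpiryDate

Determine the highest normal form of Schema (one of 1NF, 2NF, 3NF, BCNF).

Candidate keys: {ExpiryDate, ZoneID}, {PalletID}. Prime attributes: {ExpiryDate, PalletID, ZoneID}.
Every FD has a superkey on the left, so the relation is in BCNF.

BCNF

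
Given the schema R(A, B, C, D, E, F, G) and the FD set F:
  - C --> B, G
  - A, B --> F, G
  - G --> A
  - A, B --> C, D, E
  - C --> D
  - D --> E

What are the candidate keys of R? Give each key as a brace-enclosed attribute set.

{A, B}, {B, G}, {C}

Closure of {C} is {A, B, C, D, E, F, G}, the whole schema; {C} is a candidate key.
Closure of {A, B} is {A, B, C, D, E, F, G}, the whole schema; {A, B} is a candidate key.
Closure of {B, G} is {A, B, C, D, E, F, G}, the whole schema; {B, G} is a candidate key.
These are minimal and exhaustive — every other superkey contains one of them.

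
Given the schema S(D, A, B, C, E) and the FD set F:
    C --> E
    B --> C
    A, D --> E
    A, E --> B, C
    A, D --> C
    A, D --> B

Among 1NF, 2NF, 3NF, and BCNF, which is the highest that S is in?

Candidate key: {A, D}. Prime attributes: {A, D}.
For C --> E we have {C}⁺ = {C, E}; {C} is not a superkey, so BCNF fails.
C --> E determines the non-prime attribute {E} from a non-superkey — 3NF is violated.
Checking every proper subset of each key, none determines a non-prime attribute — 2NF is satisfied.

2NF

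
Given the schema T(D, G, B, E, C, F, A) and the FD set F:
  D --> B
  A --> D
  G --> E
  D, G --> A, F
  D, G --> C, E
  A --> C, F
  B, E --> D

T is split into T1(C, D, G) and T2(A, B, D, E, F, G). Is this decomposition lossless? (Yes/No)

Common attributes: {D, G}; their closure is {A, B, C, D, E, F, G}.
T1 is contained in that closure, so T1 ∩ T2 --> T1 holds and the join is lossless.

Yes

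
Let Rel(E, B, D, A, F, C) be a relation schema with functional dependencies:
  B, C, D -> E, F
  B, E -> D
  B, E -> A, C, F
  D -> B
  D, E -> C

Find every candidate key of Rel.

{B, E}, {C, D}, {D, E}

{B, E} is a candidate key since {B, E}⁺ = {A, B, C, D, E, F} covers every attribute.
{C, D} is a candidate key since {C, D}⁺ = {A, B, C, D, E, F} covers every attribute.
{D, E} is a candidate key since {D, E}⁺ = {A, B, C, D, E, F} covers every attribute.
Any other superkey properly contains one of these, so there are no further candidate keys.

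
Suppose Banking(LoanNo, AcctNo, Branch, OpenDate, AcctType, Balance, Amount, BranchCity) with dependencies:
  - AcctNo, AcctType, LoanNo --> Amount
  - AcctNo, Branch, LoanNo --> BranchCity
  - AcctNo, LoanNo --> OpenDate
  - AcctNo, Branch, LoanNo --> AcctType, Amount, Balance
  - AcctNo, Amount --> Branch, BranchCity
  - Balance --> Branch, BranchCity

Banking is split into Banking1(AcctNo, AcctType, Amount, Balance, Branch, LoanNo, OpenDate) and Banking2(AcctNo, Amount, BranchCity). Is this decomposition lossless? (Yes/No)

Yes

The shared attributes are {AcctNo, Amount} and {AcctNo, Amount}⁺ = {AcctNo, Amount, Branch, BranchCity}.
Since Banking2 ⊆ {AcctNo, Amount, Branch, BranchCity}, the intersection is a superkey of Banking2; the decomposition is lossless.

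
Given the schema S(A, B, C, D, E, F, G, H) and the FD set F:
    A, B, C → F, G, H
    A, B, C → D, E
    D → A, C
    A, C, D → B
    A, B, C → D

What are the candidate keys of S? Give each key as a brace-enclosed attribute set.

{D}⁺ = {A, B, C, D, E, F, G, H} — all of the relation — so {D} is a candidate key.
{A, B, C}⁺ = {A, B, C, D, E, F, G, H} — all of the relation — so {A, B, C} is a candidate key.
No proper subset of any of these is a key, and no other minimal superkey exists.

{A, B, C}, {D}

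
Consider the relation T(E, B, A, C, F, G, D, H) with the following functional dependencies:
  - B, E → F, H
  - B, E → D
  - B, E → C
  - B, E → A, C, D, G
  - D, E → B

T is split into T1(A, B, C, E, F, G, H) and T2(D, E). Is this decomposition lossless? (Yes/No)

T1 ∩ T2 = {E}; its closure under F is {E}.
Neither T1 nor T2 is contained in that closure, so the decomposition is lossy.

No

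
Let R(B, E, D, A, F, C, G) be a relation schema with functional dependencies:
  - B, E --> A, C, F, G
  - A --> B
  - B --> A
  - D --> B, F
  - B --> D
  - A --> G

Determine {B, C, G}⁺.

Start with {B, C, G}.
B --> A applies; add {A} → now {A, B, C, G}.
B --> D applies; add {D} → now {A, B, C, D, G}.
D --> B, F applies; add {F} → now {A, B, C, D, F, G}.
No further FD applies.

{A, B, C, D, F, G}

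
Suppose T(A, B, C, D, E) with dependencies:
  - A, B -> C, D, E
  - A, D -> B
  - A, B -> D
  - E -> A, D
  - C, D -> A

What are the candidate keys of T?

{A, B}, {A, D}, {C, D}, {E}

{E}⁺ = {A, B, C, D, E} — all of the relation — so {E} is a candidate key.
{A, B}⁺ = {A, B, C, D, E} — all of the relation — so {A, B} is a candidate key.
{A, D}⁺ = {A, B, C, D, E} — all of the relation — so {A, D} is a candidate key.
{C, D}⁺ = {A, B, C, D, E} — all of the relation — so {C, D} is a candidate key.
Any other superkey properly contains one of these, so there are no further candidate keys.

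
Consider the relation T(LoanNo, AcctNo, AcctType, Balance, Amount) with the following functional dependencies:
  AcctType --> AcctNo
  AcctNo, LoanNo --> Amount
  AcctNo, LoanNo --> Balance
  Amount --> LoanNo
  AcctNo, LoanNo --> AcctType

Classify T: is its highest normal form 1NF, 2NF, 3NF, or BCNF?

3NF

Candidate keys: {AcctNo, Amount}, {AcctNo, LoanNo}, {AcctType, Amount}, {AcctType, LoanNo}. Prime attributes: {AcctNo, AcctType, Amount, LoanNo}.
For AcctType --> AcctNo we have {AcctType}⁺ = {AcctNo, AcctType}; {AcctType} is not a superkey, so BCNF fails.
Its right-hand attributes {AcctNo} are all prime, as are those of every other non-superkey FD — the relation is in 3NF.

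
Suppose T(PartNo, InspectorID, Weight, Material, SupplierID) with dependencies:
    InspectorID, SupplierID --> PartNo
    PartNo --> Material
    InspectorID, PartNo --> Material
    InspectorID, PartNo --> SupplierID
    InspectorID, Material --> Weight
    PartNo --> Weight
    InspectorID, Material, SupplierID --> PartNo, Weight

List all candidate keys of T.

No FD produces {InspectorID}, so it must be in every candidate key.
{InspectorID, PartNo}⁺ = {InspectorID, Material, PartNo, SupplierID, Weight} — all of the relation — so {InspectorID, PartNo} is a candidate key.
{InspectorID, SupplierID}⁺ = {InspectorID, Material, PartNo, SupplierID, Weight} — all of the relation — so {InspectorID, SupplierID} is a candidate key.
No proper subset of any of these is a key, and no other minimal superkey exists.

{InspectorID, PartNo}, {InspectorID, SupplierID}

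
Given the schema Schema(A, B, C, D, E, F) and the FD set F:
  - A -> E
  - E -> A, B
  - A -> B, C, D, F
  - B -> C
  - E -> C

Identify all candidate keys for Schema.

{A}, {E}

Closure of {A} is {A, B, C, D, E, F}, the whole schema; {A} is a candidate key.
Closure of {E} is {A, B, C, D, E, F}, the whole schema; {E} is a candidate key.
No proper subset of any of these is a key, and no other minimal superkey exists.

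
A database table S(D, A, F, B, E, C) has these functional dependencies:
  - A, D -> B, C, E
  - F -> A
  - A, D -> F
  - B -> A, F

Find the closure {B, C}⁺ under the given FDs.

{A, B, C, F}

Start with {B, C}.
B -> A, F applies; add {A, F} → now {A, B, C, F}.
No further FD applies.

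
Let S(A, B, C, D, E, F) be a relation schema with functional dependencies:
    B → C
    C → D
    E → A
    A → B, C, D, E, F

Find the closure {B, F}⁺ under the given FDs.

{B, C, D, F}

Start with {B, F}.
B → C applies; add {C} → now {B, C, F}.
C → D applies; add {D} → now {B, C, D, F}.
No further FD applies.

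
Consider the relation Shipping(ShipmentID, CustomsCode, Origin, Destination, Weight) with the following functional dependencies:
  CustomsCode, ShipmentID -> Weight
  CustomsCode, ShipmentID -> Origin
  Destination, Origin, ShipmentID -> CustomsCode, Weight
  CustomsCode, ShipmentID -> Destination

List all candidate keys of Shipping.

No FD produces {ShipmentID}, so it must be in every candidate key.
Closure of {CustomsCode, ShipmentID} is {CustomsCode, Destination, Origin, ShipmentID, Weight}, the whole schema; {CustomsCode, ShipmentID} is a candidate key.
Closure of {Destination, Origin, ShipmentID} is {CustomsCode, Destination, Origin, ShipmentID, Weight}, the whole schema; {Destination, Origin, ShipmentID} is a candidate key.
Any other superkey properly contains one of these, so there are no further candidate keys.

{CustomsCode, ShipmentID}, {Destination, Origin, ShipmentID}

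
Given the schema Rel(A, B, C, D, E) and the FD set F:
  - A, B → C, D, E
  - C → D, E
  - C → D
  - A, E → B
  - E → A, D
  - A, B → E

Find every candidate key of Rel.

{A, B}, {C}, {E}

{C}⁺ = {A, B, C, D, E}, which is every attribute, so {C} is a candidate key.
{E}⁺ = {A, B, C, D, E}, which is every attribute, so {E} is a candidate key.
{A, B}⁺ = {A, B, C, D, E}, which is every attribute, so {A, B} is a candidate key.
These are minimal and exhaustive — every other superkey contains one of them.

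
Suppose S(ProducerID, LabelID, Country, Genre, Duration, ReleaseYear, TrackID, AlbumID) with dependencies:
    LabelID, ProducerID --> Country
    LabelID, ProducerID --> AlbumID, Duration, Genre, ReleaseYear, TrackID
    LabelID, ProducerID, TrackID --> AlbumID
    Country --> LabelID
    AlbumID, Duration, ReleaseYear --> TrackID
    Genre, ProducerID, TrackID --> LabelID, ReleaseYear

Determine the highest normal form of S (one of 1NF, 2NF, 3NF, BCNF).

Candidate keys: {AlbumID, Duration, Genre, ProducerID, ReleaseYear}, {Country, ProducerID}, {Genre, ProducerID, TrackID}, {LabelID, ProducerID}. Prime attributes: {AlbumID, Country, Duration, Genre, LabelID, ProducerID, ReleaseYear, TrackID}.
Country --> LabelID: {Country}⁺ = {Country, LabelID}, which is not all of the attributes, so the left side is not a superkey — BCNF is violated.
Its right-hand attributes {LabelID} are all prime, as are those of every other non-superkey FD — the relation is in 3NF.

3NF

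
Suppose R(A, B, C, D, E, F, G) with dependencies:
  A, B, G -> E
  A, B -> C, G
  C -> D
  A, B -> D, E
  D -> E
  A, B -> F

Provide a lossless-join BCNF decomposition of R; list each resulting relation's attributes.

{A, B, C, F, G}; {C, D}; {D, E}

Candidate key of the original relation: {A, B}.
In {A, B, C, D, E, F, G}, {C} is not a superkey ({C}⁺ restricted to this set is {C, D, E}), so split on C -> D, E into {C, D, E} and {A, B, C, F, G}.
In {C, D, E}, {D} is not a superkey ({D}⁺ restricted to this set is {D, E}), so split on D -> E into {D, E} and {C, D}.
{D, E} is in BCNF.
{C, D} is in BCNF.
{A, B, C, F, G} is in BCNF.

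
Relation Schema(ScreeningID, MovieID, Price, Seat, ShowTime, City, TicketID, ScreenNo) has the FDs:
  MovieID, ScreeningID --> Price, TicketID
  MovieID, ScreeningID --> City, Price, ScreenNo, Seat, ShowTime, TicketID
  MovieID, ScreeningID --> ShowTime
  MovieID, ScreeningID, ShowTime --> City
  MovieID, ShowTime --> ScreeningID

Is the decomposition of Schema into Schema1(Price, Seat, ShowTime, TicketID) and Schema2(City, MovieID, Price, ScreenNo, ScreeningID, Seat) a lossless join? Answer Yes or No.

Common attributes: {Price, Seat}; their closure is {Price, Seat}.
Neither Schema1 nor Schema2 is contained in that closure, so the decomposition is lossy.

No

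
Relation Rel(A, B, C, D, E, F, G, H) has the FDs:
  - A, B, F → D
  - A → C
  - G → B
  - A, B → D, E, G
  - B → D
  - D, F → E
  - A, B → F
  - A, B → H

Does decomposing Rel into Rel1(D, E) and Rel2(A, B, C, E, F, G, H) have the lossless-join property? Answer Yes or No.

No

The shared attributes are {E} and {E}⁺ = {E}.
Rel1 ⊄ {E} and Rel2 ⊄ {E}, so the split is lossy.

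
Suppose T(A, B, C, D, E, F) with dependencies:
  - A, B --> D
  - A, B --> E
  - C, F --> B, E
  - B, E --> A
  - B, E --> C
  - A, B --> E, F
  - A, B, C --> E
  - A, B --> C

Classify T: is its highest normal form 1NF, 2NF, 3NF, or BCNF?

BCNF

Candidate keys: {A, B}, {B, E}, {C, F}. Prime attributes: {A, B, C, E, F}.
The left-hand side of every FD is a superkey, so BCNF is satisfied.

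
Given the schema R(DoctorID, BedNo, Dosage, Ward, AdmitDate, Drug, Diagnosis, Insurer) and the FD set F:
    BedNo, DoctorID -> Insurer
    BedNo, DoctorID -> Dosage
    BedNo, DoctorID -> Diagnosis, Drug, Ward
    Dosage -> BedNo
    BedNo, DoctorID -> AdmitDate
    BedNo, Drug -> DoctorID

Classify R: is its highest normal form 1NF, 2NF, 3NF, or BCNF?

Candidate keys: {BedNo, DoctorID}, {BedNo, Drug}, {DoctorID, Dosage}, {Dosage, Drug}. Prime attributes: {BedNo, DoctorID, Dosage, Drug}.
Dosage -> BedNo: {Dosage}⁺ = {BedNo, Dosage}, which is not all of the attributes, so the left side is not a superkey — BCNF is violated.
Since {BedNo} ⊆ prime attributes and every other non-superkey FD also has a prime right side, the schema is in 3NF.

3NF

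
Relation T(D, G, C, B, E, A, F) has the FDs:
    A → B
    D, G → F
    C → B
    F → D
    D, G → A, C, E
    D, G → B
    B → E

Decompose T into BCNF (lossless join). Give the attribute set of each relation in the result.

{A, B}; {A, C, F, G}; {B, E}; {D, F}

Candidate keys of the original relation: {D, G}, {F, G}.
Within {A, B, C, D, E, F, G}: {A}⁺ ∩ {A, B, C, D, E, F, G} = {A, B, E}, not the whole set, so A → B, E violates BCNF; decompose into {A, B, E} and {A, C, D, F, G}.
Within {A, B, E}: {B}⁺ ∩ {A, B, E} = {B, E}, not the whole set, so B → E violates BCNF; decompose into {B, E} and {A, B}.
{B, E} is in BCNF.
{A, B} is in BCNF.
Within {A, C, D, F, G}: {F}⁺ ∩ {A, C, D, F, G} = {D, F}, not the whole set, so F → D violates BCNF; decompose into {D, F} and {A, C, F, G}.
{D, F} is in BCNF.
{A, C, F, G} is in BCNF.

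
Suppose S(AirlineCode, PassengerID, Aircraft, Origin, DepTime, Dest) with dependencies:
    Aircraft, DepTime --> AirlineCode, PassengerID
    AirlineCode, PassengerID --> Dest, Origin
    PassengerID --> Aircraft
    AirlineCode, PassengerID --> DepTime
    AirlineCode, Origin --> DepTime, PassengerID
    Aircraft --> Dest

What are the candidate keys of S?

{Aircraft, DepTime}, {AirlineCode, Origin}, {AirlineCode, PassengerID}, {DepTime, PassengerID}

{Aircraft, DepTime}⁺ = {Aircraft, AirlineCode, DepTime, Dest, Origin, PassengerID} — all of the relation — so {Aircraft, DepTime} is a candidate key.
{AirlineCode, Origin}⁺ = {Aircraft, AirlineCode, DepTime, Dest, Origin, PassengerID} — all of the relation — so {AirlineCode, Origin} is a candidate key.
{AirlineCode, PassengerID}⁺ = {Aircraft, AirlineCode, DepTime, Dest, Origin, PassengerID} — all of the relation — so {AirlineCode, PassengerID} is a candidate key.
{DepTime, PassengerID}⁺ = {Aircraft, AirlineCode, DepTime, Dest, Origin, PassengerID} — all of the relation — so {DepTime, PassengerID} is a candidate key.
No proper subset of any of these is a key, and no other minimal superkey exists.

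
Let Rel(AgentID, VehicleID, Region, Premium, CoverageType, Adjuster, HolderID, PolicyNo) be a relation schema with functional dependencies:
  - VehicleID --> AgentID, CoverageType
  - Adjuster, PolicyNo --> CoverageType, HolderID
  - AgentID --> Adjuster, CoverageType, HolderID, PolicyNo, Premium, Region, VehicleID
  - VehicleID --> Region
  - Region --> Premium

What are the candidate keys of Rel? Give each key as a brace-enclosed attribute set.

{AgentID} is a candidate key since {AgentID}⁺ = {Adjuster, AgentID, CoverageType, HolderID, PolicyNo, Premium, Region, VehicleID} covers every attribute.
{VehicleID} is a candidate key since {VehicleID}⁺ = {Adjuster, AgentID, CoverageType, HolderID, PolicyNo, Premium, Region, VehicleID} covers every attribute.
Any other superkey properly contains one of these, so there are no further candidate keys.

{AgentID}, {VehicleID}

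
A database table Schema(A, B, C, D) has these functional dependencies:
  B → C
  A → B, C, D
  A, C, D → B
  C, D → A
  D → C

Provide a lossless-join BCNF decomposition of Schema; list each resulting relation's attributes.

{A, B, D}; {B, C}

Candidate keys of the original relation: {A}, {D}.
Within {A, B, C, D}: {B}⁺ ∩ {A, B, C, D} = {B, C}, not the whole set, so B → C violates BCNF; decompose into {B, C} and {A, B, D}.
{B, C} is in BCNF.
{A, B, D} is in BCNF.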